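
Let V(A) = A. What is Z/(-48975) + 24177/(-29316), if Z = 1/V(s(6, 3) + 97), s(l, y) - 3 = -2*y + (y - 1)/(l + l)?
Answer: -74333213419/90133263500 ≈ -0.82470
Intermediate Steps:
s(l, y) = 3 - 2*y + (-1 + y)/(2*l) (s(l, y) = 3 + (-2*y + (y - 1)/(l + l)) = 3 + (-2*y + (-1 + y)/((2*l))) = 3 + (-2*y + (-1 + y)*(1/(2*l))) = 3 + (-2*y + (-1 + y)/(2*l)) = 3 - 2*y + (-1 + y)/(2*l))
Z = 6/565 (Z = 1/((½)*(-1 + 3 - 2*6*(-3 + 2*3))/6 + 97) = 1/((½)*(⅙)*(-1 + 3 - 2*6*(-3 + 6)) + 97) = 1/((½)*(⅙)*(-1 + 3 - 2*6*3) + 97) = 1/((½)*(⅙)*(-1 + 3 - 36) + 97) = 1/((½)*(⅙)*(-34) + 97) = 1/(-17/6 + 97) = 1/(565/6) = 6/565 ≈ 0.010619)
Z/(-48975) + 24177/(-29316) = (6/565)/(-48975) + 24177/(-29316) = (6/565)*(-1/48975) + 24177*(-1/29316) = -2/9223625 - 8059/9772 = -74333213419/90133263500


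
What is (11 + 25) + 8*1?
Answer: 44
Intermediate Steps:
(11 + 25) + 8*1 = 36 + 8 = 44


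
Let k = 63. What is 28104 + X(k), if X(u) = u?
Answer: 28167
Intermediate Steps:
28104 + X(k) = 28104 + 63 = 28167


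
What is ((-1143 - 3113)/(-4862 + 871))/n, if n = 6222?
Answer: 2128/12416001 ≈ 0.00017139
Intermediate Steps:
((-1143 - 3113)/(-4862 + 871))/n = ((-1143 - 3113)/(-4862 + 871))/6222 = -4256/(-3991)*(1/6222) = -4256*(-1/3991)*(1/6222) = (4256/3991)*(1/6222) = 2128/12416001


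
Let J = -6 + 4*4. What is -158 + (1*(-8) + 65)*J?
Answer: 412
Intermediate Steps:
J = 10 (J = -6 + 16 = 10)
-158 + (1*(-8) + 65)*J = -158 + (1*(-8) + 65)*10 = -158 + (-8 + 65)*10 = -158 + 57*10 = -158 + 570 = 412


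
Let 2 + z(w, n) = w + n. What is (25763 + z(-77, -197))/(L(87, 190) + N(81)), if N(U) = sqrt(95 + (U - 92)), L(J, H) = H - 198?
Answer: 50974/5 + 25487*sqrt(21)/10 ≈ 21874.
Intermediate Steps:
z(w, n) = -2 + n + w (z(w, n) = -2 + (w + n) = -2 + (n + w) = -2 + n + w)
L(J, H) = -198 + H
N(U) = sqrt(3 + U) (N(U) = sqrt(95 + (-92 + U)) = sqrt(3 + U))
(25763 + z(-77, -197))/(L(87, 190) + N(81)) = (25763 + (-2 - 197 - 77))/((-198 + 190) + sqrt(3 + 81)) = (25763 - 276)/(-8 + sqrt(84)) = 25487/(-8 + 2*sqrt(21))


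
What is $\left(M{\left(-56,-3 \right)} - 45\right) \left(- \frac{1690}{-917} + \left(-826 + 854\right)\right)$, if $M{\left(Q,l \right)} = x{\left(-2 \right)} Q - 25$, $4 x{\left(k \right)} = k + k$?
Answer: $- \frac{54732}{131} \approx -417.8$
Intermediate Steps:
$x{\left(k \right)} = \frac{k}{2}$ ($x{\left(k \right)} = \frac{k + k}{4} = \frac{2 k}{4} = \frac{k}{2}$)
$M{\left(Q,l \right)} = -25 - Q$ ($M{\left(Q,l \right)} = \frac{1}{2} \left(-2\right) Q - 25 = - Q - 25 = -25 - Q$)
$\left(M{\left(-56,-3 \right)} - 45\right) \left(- \frac{1690}{-917} + \left(-826 + 854\right)\right) = \left(\left(-25 - -56\right) - 45\right) \left(- \frac{1690}{-917} + \left(-826 + 854\right)\right) = \left(\left(-25 + 56\right) - 45\right) \left(\left(-1690\right) \left(- \frac{1}{917}\right) + 28\right) = \left(31 - 45\right) \left(\frac{1690}{917} + 28\right) = \left(-14\right) \frac{27366}{917} = - \frac{54732}{131}$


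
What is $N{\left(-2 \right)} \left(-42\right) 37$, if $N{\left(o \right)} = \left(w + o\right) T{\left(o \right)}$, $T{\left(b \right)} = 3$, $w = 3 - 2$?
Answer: $4662$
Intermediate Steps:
$w = 1$
$N{\left(o \right)} = 3 + 3 o$ ($N{\left(o \right)} = \left(1 + o\right) 3 = 3 + 3 o$)
$N{\left(-2 \right)} \left(-42\right) 37 = \left(3 + 3 \left(-2\right)\right) \left(-42\right) 37 = \left(3 - 6\right) \left(-42\right) 37 = \left(-3\right) \left(-42\right) 37 = 126 \cdot 37 = 4662$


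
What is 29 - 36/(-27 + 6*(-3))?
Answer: 149/5 ≈ 29.800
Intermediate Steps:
29 - 36/(-27 + 6*(-3)) = 29 - 36/(-27 - 18) = 29 - 36/(-45) = 29 - 1/45*(-36) = 29 + 4/5 = 149/5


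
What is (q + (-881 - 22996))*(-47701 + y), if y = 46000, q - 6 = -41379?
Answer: 110990250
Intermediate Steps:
q = -41373 (q = 6 - 41379 = -41373)
(q + (-881 - 22996))*(-47701 + y) = (-41373 + (-881 - 22996))*(-47701 + 46000) = (-41373 - 23877)*(-1701) = -65250*(-1701) = 110990250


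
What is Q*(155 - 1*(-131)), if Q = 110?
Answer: 31460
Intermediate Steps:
Q*(155 - 1*(-131)) = 110*(155 - 1*(-131)) = 110*(155 + 131) = 110*286 = 31460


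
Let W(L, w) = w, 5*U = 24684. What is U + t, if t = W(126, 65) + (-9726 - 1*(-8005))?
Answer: 16404/5 ≈ 3280.8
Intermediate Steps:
U = 24684/5 (U = (1/5)*24684 = 24684/5 ≈ 4936.8)
t = -1656 (t = 65 + (-9726 - 1*(-8005)) = 65 + (-9726 + 8005) = 65 - 1721 = -1656)
U + t = 24684/5 - 1656 = 16404/5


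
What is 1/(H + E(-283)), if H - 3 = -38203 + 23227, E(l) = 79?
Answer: -1/14894 ≈ -6.7141e-5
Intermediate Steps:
H = -14973 (H = 3 + (-38203 + 23227) = 3 - 14976 = -14973)
1/(H + E(-283)) = 1/(-14973 + 79) = 1/(-14894) = -1/14894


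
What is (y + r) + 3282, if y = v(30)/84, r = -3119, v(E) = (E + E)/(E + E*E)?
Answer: 212227/1302 ≈ 163.00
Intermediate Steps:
v(E) = 2*E/(E + E²) (v(E) = (2*E)/(E + E²) = 2*E/(E + E²))
y = 1/1302 (y = (2/(1 + 30))/84 = (2/31)*(1/84) = 1/1302 ≈ 0.00076805)
(y + r) + 3282 = (1/1302 - 3119) + 3282 = -4060937/1302 + 3282 = 212227/1302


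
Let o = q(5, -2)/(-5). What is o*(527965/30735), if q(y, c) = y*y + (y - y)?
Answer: -527965/6147 ≈ -85.890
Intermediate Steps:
q(y, c) = y² (q(y, c) = y² + 0 = y²)
o = -5 (o = 5²/(-5) = 25*(-⅕) = -5)
o*(527965/30735) = -2639825/30735 = -5*105593/6147 = -527965/6147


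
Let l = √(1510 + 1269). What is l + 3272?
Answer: 3272 + √2779 ≈ 3324.7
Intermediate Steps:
l = √2779 ≈ 52.716
l + 3272 = √2779 + 3272 = 3272 + √2779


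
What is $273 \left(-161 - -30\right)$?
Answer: $-35763$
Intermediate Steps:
$273 \left(-161 - -30\right) = 273 \left(-161 + 30\right) = 273 \left(-131\right) = -35763$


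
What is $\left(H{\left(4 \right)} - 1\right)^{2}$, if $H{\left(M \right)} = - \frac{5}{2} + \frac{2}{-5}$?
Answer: $\frac{1521}{100} \approx 15.21$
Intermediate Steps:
$H{\left(M \right)} = - \frac{29}{10}$ ($H{\left(M \right)} = \left(-5\right) \frac{1}{2} + 2 \left(- \frac{1}{5}\right) = - \frac{5}{2} - \frac{2}{5} = - \frac{29}{10}$)
$\left(H{\left(4 \right)} - 1\right)^{2} = \left(- \frac{29}{10} - 1\right)^{2} = \left(- \frac{39}{10}\right)^{2} = \frac{1521}{100}$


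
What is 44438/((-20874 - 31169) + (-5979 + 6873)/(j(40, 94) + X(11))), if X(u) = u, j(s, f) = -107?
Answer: -711008/832837 ≈ -0.85372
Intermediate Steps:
44438/((-20874 - 31169) + (-5979 + 6873)/(j(40, 94) + X(11))) = 44438/((-20874 - 31169) + (-5979 + 6873)/(-107 + 11)) = 44438/(-52043 + 894/(-96)) = 44438/(-52043 + 894*(-1/96)) = 44438/(-52043 - 149/16) = 44438/(-832837/16) = 44438*(-16/832837) = -711008/832837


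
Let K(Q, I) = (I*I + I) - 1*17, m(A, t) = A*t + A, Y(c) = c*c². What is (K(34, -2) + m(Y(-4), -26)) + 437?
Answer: 2022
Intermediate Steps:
Y(c) = c³
m(A, t) = A + A*t
K(Q, I) = -17 + I + I² (K(Q, I) = (I² + I) - 17 = (I + I²) - 17 = -17 + I + I²)
(K(34, -2) + m(Y(-4), -26)) + 437 = ((-17 - 2 + (-2)²) + (-4)³*(1 - 26)) + 437 = ((-17 - 2 + 4) - 64*(-25)) + 437 = (-15 + 1600) + 437 = 1585 + 437 = 2022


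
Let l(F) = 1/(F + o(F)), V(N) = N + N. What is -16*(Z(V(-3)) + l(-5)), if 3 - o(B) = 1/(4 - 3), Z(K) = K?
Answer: 304/3 ≈ 101.33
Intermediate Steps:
V(N) = 2*N
o(B) = 2 (o(B) = 3 - 1/(4 - 3) = 3 - 1/1 = 3 - 1*1 = 3 - 1 = 2)
l(F) = 1/(2 + F) (l(F) = 1/(F + 2) = 1/(2 + F))
-16*(Z(V(-3)) + l(-5)) = -16*(2*(-3) + 1/(2 - 5)) = -16*(-6 + 1/(-3)) = -16*(-6 - ⅓) = -16*(-19/3) = 304/3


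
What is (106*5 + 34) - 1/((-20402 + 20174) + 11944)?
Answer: 6607823/11716 ≈ 564.00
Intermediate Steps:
(106*5 + 34) - 1/((-20402 + 20174) + 11944) = (530 + 34) - 1/(-228 + 11944) = 564 - 1/11716 = 6607823/11716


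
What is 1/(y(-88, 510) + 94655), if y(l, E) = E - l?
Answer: 1/95253 ≈ 1.0498e-5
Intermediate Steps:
1/(y(-88, 510) + 94655) = 1/((510 - 1*(-88)) + 94655) = 1/((510 + 88) + 94655) = 1/(598 + 94655) = 1/95253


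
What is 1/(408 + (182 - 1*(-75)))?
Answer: 1/665 ≈ 0.0015038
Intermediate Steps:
1/(408 + (182 - 1*(-75))) = 1/(408 + (182 + 75)) = 1/(408 + 257) = 1/665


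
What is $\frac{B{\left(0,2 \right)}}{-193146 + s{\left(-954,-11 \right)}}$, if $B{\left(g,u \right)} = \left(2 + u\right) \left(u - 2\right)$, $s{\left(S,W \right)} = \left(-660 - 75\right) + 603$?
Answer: $0$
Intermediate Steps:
$s{\left(S,W \right)} = -132$ ($s{\left(S,W \right)} = -735 + 603 = -132$)
$B{\left(g,u \right)} = \left(-2 + u\right) \left(2 + u\right)$ ($B{\left(g,u \right)} = \left(2 + u\right) \left(-2 + u\right) = \left(-2 + u\right) \left(2 + u\right)$)
$\frac{B{\left(0,2 \right)}}{-193146 + s{\left(-954,-11 \right)}} = \frac{-4 + 2^{2}}{-193146 - 132} = \frac{-4 + 4}{-193278} = \left(- \frac{1}{193278}\right) 0 = 0$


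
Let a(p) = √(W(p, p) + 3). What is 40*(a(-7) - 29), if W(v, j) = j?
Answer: -1160 + 80*I ≈ -1160.0 + 80.0*I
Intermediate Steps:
a(p) = √(3 + p) (a(p) = √(p + 3) = √(3 + p))
40*(a(-7) - 29) = 40*(√(3 - 7) - 29) = 40*(√(-4) - 29) = 40*(2*I - 29) = 40*(-29 + 2*I) = -1160 + 80*I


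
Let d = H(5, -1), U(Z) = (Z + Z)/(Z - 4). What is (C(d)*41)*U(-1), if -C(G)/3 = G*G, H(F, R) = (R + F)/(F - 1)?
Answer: -246/5 ≈ -49.200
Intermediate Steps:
U(Z) = 2*Z/(-4 + Z) (U(Z) = (2*Z)/(-4 + Z) = 2*Z/(-4 + Z))
H(F, R) = (F + R)/(-1 + F)
d = 1 (d = (5 - 1)/(-1 + 5) = 4/4 = (¼)*4 = 1)
C(G) = -3*G² (C(G) = -3*G*G = -3*G²)
(C(d)*41)*U(-1) = (-3*1²*41)*(2*(-1)/(-4 - 1)) = (-3*1*41)*(2*(-1)/(-5)) = (-3*41)*(2*(-1)*(-⅕)) = -123*⅖ = -246/5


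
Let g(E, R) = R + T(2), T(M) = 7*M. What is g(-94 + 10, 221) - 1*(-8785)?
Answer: 9020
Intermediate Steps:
g(E, R) = 14 + R (g(E, R) = R + 7*2 = R + 14 = 14 + R)
g(-94 + 10, 221) - 1*(-8785) = (14 + 221) - 1*(-8785) = 235 + 8785 = 9020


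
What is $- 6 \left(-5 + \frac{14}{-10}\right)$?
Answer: $\frac{192}{5} \approx 38.4$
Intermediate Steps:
$- 6 \left(-5 + \frac{14}{-10}\right) = - 6 \left(-5 + 14 \left(- \frac{1}{10}\right)\right) = - 6 \left(-5 - \frac{7}{5}\right) = \left(-6\right) \left(- \frac{32}{5}\right) = \frac{192}{5}$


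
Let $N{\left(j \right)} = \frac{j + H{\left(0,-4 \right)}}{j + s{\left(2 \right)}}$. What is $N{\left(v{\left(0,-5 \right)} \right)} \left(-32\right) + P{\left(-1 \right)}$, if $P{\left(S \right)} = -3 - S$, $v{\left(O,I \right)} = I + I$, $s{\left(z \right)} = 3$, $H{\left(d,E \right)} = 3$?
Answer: $-34$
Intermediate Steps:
$v{\left(O,I \right)} = 2 I$
$N{\left(j \right)} = 1$ ($N{\left(j \right)} = \frac{j + 3}{j + 3} = \frac{3 + j}{3 + j} = 1$)
$N{\left(v{\left(0,-5 \right)} \right)} \left(-32\right) + P{\left(-1 \right)} = 1 \left(-32\right) - 2 = -32 + \left(-3 + 1\right) = -32 - 2 = -34$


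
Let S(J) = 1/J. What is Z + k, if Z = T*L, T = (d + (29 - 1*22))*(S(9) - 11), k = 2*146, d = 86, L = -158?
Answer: 480880/3 ≈ 1.6029e+5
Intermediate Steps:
k = 292
T = -3038/3 (T = (86 + (29 - 1*22))*(1/9 - 11) = (86 + (29 - 22))*(1/9 - 11) = (86 + 7)*(-98/9) = 93*(-98/9) = -3038/3 ≈ -1012.7)
Z = 480004/3 (Z = -3038/3*(-158) = 480004/3 ≈ 1.6000e+5)
Z + k = 480004/3 + 292 = 480880/3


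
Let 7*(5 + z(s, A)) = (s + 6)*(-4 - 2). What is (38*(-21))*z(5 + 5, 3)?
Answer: 14934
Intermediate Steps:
z(s, A) = -71/7 - 6*s/7 (z(s, A) = -5 + ((s + 6)*(-4 - 2))/7 = -5 + ((6 + s)*(-6))/7 = -5 + (-36 - 6*s)/7 = -5 + (-36/7 - 6*s/7) = -71/7 - 6*s/7)
(38*(-21))*z(5 + 5, 3) = (38*(-21))*(-71/7 - 6*(5 + 5)/7) = -798*(-71/7 - 6/7*10) = -798*(-71/7 - 60/7) = -798*(-131/7) = 14934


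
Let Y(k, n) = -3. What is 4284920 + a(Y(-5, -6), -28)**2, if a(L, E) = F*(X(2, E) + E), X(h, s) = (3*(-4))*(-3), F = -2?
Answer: 4285176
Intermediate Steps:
X(h, s) = 36 (X(h, s) = -12*(-3) = 36)
a(L, E) = -72 - 2*E (a(L, E) = -2*(36 + E) = -72 - 2*E)
4284920 + a(Y(-5, -6), -28)**2 = 4284920 + (-72 - 2*(-28))**2 = 4284920 + (-72 + 56)**2 = 4284920 + (-16)**2 = 4284920 + 256 = 4285176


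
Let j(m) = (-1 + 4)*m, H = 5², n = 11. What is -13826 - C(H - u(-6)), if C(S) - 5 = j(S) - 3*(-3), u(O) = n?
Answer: -13882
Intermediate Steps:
H = 25
u(O) = 11
j(m) = 3*m
C(S) = 14 + 3*S (C(S) = 5 + (3*S - 3*(-3)) = 5 + (3*S + 9) = 5 + (9 + 3*S) = 14 + 3*S)
-13826 - C(H - u(-6)) = -13826 - (14 + 3*(25 - 1*11)) = -13826 - (14 + 3*(25 - 11)) = -13826 - (14 + 3*14) = -13826 - (14 + 42) = -13826 - 1*56 = -13826 - 56 = -13882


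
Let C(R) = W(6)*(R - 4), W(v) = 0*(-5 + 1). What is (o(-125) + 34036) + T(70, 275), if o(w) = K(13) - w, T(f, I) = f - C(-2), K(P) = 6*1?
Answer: 34237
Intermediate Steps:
K(P) = 6
W(v) = 0 (W(v) = 0*(-4) = 0)
C(R) = 0 (C(R) = 0*(R - 4) = 0*(-4 + R) = 0)
T(f, I) = f (T(f, I) = f - 1*0 = f + 0 = f)
o(w) = 6 - w
(o(-125) + 34036) + T(70, 275) = ((6 - 1*(-125)) + 34036) + 70 = ((6 + 125) + 34036) + 70 = (131 + 34036) + 70 = 34167 + 70 = 34237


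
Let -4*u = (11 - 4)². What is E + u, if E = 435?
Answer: 1691/4 ≈ 422.75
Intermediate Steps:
u = -49/4 (u = -(11 - 4)²/4 = -¼*7² = -¼*49 = -49/4 ≈ -12.250)
E + u = 435 - 49/4 = 1691/4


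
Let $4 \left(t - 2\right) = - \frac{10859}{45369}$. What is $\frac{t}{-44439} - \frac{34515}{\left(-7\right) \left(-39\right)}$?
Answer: $- \frac{7137184052791}{56452283748} \approx -126.43$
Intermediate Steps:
$t = \frac{352093}{181476}$ ($t = 2 + \frac{\left(-10859\right) \frac{1}{45369}}{4} = 2 + \frac{1}{4} \left(- \frac{10859}{45369}\right) = 2 - \frac{10859}{181476} = \frac{352093}{181476} \approx 1.9402$)
$\frac{t}{-44439} - \frac{34515}{\left(-7\right) \left(-39\right)} = \frac{352093}{181476 \left(-44439\right)} - \frac{34515}{\left(-7\right) \left(-39\right)} = \frac{352093}{181476} \left(- \frac{1}{44439}\right) - \frac{34515}{273} = - \frac{352093}{8064611964} - \frac{885}{7} = - \frac{7137184052791}{56452283748}$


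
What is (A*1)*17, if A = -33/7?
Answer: -561/7 ≈ -80.143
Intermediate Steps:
A = -33/7 (A = -33*⅐ = -33/7 ≈ -4.7143)
(A*1)*17 = -33/7*1*17 = -33/7*17 = -561/7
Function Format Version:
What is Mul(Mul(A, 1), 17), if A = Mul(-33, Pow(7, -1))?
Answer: Rational(-561, 7) ≈ -80.143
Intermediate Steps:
A = Rational(-33, 7) (A = Mul(-33, Rational(1, 7)) = Rational(-33, 7) ≈ -4.7143)
Mul(Mul(A, 1), 17) = Mul(Mul(Rational(-33, 7), 1), 17) = Mul(Rational(-33, 7), 17) = Rational(-561, 7)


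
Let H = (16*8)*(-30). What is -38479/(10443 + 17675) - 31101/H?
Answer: 121123093/17995520 ≈ 6.7307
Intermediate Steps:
H = -3840 (H = 128*(-30) = -3840)
-38479/(10443 + 17675) - 31101/H = -38479/(10443 + 17675) - 31101/(-3840) = -38479/28118 - 31101*(-1/3840) = -38479*1/28118 + 10367/1280 = -38479/28118 + 10367/1280 = 121123093/17995520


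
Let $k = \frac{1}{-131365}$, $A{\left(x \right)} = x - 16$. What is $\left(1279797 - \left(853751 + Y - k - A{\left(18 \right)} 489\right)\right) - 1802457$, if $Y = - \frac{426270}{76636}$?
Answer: $- \frac{6923412165691353}{5033644070} \approx -1.3754 \cdot 10^{6}$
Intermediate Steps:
$A{\left(x \right)} = -16 + x$
$k = - \frac{1}{131365} \approx -7.6124 \cdot 10^{-6}$
$Y = - \frac{213135}{38318}$ ($Y = \left(-426270\right) \frac{1}{76636} = - \frac{213135}{38318} \approx -5.5623$)
$\left(1279797 - \left(853751 + Y - k - A{\left(18 \right)} 489\right)\right) - 1802457 = \left(1279797 + \left(\left(\left(\left(- \frac{1}{131365} - 114765\right) - - \frac{213135}{38318}\right) - 738986\right) + \left(-16 + 18\right) 489\right)\right) - 1802457 = \left(1279797 + \left(\left(\left(\left(- \frac{1}{131365} - 114765\right) + \frac{213135}{38318}\right) - 738986\right) + 2 \cdot 489\right)\right) - 1802457 = \left(1279797 + \left(\left(\left(- \frac{15076104226}{131365} + \frac{213135}{38318}\right) - 738986\right) + 978\right)\right) - 1802457 = \left(1279797 + \left(\left(- \frac{577658163252593}{5033644070} - 738986\right) + 978\right)\right) - 1802457 = \left(1279797 + \left(- \frac{4297450659965613}{5033644070} + 978\right)\right) - 1802457 = \left(1279797 - \frac{4292527756065153}{5033644070}\right) - 1802457 = \frac{2149514823788637}{5033644070} - 1802457 = - \frac{6923412165691353}{5033644070}$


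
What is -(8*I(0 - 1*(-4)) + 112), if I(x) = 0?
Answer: -112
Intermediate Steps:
-(8*I(0 - 1*(-4)) + 112) = -(8*0 + 112) = -(0 + 112) = -1*112 = -112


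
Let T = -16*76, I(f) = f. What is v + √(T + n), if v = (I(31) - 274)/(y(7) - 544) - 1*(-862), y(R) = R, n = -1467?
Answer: 154379/179 + I*√2683 ≈ 862.45 + 51.798*I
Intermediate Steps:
T = -1216
v = 154379/179 (v = (31 - 274)/(7 - 544) - 1*(-862) = -243/(-537) + 862 = -243*(-1/537) + 862 = 81/179 + 862 = 154379/179 ≈ 862.45)
v + √(T + n) = 154379/179 + √(-1216 - 1467) = 154379/179 + √(-2683) = 154379/179 + I*√2683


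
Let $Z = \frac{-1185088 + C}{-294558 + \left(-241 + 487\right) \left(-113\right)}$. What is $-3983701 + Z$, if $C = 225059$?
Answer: $- \frac{1284168959527}{322356} \approx -3.9837 \cdot 10^{6}$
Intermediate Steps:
$Z = \frac{960029}{322356}$ ($Z = \frac{-1185088 + 225059}{-294558 + \left(-241 + 487\right) \left(-113\right)} = - \frac{960029}{-294558 + 246 \left(-113\right)} = - \frac{960029}{-294558 - 27798} = - \frac{960029}{-322356} = \left(-960029\right) \left(- \frac{1}{322356}\right) = \frac{960029}{322356} \approx 2.9782$)
$-3983701 + Z = -3983701 + \frac{960029}{322356} = - \frac{1284168959527}{322356}$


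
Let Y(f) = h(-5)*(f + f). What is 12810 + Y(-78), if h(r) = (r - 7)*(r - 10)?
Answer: -15270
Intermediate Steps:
h(r) = (-10 + r)*(-7 + r) (h(r) = (-7 + r)*(-10 + r) = (-10 + r)*(-7 + r))
Y(f) = 360*f (Y(f) = (70 + (-5)**2 - 17*(-5))*(f + f) = (70 + 25 + 85)*(2*f) = 180*(2*f) = 360*f)
12810 + Y(-78) = 12810 + 360*(-78) = 12810 - 28080 = -15270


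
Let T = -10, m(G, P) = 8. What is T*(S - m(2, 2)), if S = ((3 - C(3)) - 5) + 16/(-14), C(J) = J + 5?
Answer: 1340/7 ≈ 191.43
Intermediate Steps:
C(J) = 5 + J
S = -78/7 (S = ((3 - (5 + 3)) - 5) + 16/(-14) = ((3 - 1*8) - 5) + 16*(-1/14) = ((3 - 8) - 5) - 8/7 = (-5 - 5) - 8/7 = -10 - 8/7 = -78/7 ≈ -11.143)
T*(S - m(2, 2)) = -10*(-78/7 - 1*8) = -10*(-78/7 - 8) = -10*(-134/7) = 1340/7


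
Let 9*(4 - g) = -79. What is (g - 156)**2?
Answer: 1661521/81 ≈ 20513.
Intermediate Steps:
g = 115/9 (g = 4 - 1/9*(-79) = 4 + 79/9 = 115/9 ≈ 12.778)
(g - 156)**2 = (115/9 - 156)**2 = (-1289/9)**2 = 1661521/81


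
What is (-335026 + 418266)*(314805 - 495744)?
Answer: -15061362360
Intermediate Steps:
(-335026 + 418266)*(314805 - 495744) = 83240*(-180939) = -15061362360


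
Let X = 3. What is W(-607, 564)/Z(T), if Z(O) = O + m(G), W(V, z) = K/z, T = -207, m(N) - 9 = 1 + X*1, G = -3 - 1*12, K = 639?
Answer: -213/36472 ≈ -0.0058401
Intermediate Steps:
G = -15 (G = -3 - 12 = -15)
m(N) = 13 (m(N) = 9 + (1 + 3*1) = 9 + (1 + 3) = 9 + 4 = 13)
W(V, z) = 639/z
Z(O) = 13 + O (Z(O) = O + 13 = 13 + O)
W(-607, 564)/Z(T) = (639/564)/(13 - 207) = (639*(1/564))/(-194) = (213/188)*(-1/194) = -213/36472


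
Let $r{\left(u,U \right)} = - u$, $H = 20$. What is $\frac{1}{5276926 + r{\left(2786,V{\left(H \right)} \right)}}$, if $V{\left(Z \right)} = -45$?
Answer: $\frac{1}{5274140} \approx 1.896 \cdot 10^{-7}$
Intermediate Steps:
$\frac{1}{5276926 + r{\left(2786,V{\left(H \right)} \right)}} = \frac{1}{5276926 - 2786} = \frac{1}{5274140}$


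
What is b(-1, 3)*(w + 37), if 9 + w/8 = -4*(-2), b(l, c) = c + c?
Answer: 174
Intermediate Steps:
b(l, c) = 2*c
w = -8 (w = -72 + 8*(-4*(-2)) = -72 + 8*8 = -72 + 64 = -8)
b(-1, 3)*(w + 37) = (2*3)*(-8 + 37) = 6*29 = 174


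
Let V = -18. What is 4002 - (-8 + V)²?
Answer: 3326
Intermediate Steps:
4002 - (-8 + V)² = 4002 - (-8 - 18)² = 4002 - 1*(-26)² = 4002 - 1*676 = 4002 - 676 = 3326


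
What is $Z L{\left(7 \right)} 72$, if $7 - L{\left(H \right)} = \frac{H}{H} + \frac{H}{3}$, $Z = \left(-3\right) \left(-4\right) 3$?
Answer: $9504$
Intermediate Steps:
$Z = 36$ ($Z = 12 \cdot 3 = 36$)
$L{\left(H \right)} = 6 - \frac{H}{3}$ ($L{\left(H \right)} = 7 - \left(\frac{H}{H} + \frac{H}{3}\right) = 7 - \left(1 + H \frac{1}{3}\right) = 7 - \left(1 + \frac{H}{3}\right) = 6 - \frac{H}{3}$)
$Z L{\left(7 \right)} 72 = 36 \left(6 - \frac{7}{3}\right) 72 = 36 \cdot \frac{11}{3} \cdot 72 = 132 \cdot 72 = 9504$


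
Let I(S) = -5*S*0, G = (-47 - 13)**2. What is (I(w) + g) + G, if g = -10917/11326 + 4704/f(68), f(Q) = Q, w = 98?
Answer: 706284987/192542 ≈ 3668.2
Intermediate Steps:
G = 3600 (G = (-60)**2 = 3600)
g = 13133787/192542 (g = -10917/11326 + 4704/68 = -10917*1/11326 + 4704*(1/68) = -10917/11326 + 1176/17 = 13133787/192542 ≈ 68.213)
I(S) = 0
(I(w) + g) + G = (0 + 13133787/192542) + 3600 = 13133787/192542 + 3600 = 706284987/192542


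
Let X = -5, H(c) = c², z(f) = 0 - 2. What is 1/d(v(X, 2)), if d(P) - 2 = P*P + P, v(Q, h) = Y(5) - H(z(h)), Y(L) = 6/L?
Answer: 25/176 ≈ 0.14205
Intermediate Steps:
z(f) = -2
v(Q, h) = -14/5 (v(Q, h) = 6/5 - 1*(-2)² = 6*(⅕) - 1*4 = 6/5 - 4 = -14/5)
d(P) = 2 + P + P² (d(P) = 2 + (P*P + P) = 2 + (P² + P) = 2 + (P + P²) = 2 + P + P²)
1/d(v(X, 2)) = 1/(2 - 14/5 + (-14/5)²) = 1/(2 - 14/5 + 196/25) = 1/(176/25) = 25/176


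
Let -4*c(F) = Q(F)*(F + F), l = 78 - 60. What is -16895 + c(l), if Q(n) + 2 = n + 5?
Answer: -17084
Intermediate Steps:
Q(n) = 3 + n (Q(n) = -2 + (n + 5) = -2 + (5 + n) = 3 + n)
l = 18
c(F) = -F*(3 + F)/2 (c(F) = -(3 + F)*(F + F)/4 = -(3 + F)*2*F/4 = -F*(3 + F)/2)
-16895 + c(l) = -16895 - ½*18*(3 + 18) = -16895 - ½*18*21 = -16895 - 189 = -17084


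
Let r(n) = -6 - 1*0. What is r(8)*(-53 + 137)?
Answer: -504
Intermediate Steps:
r(n) = -6 (r(n) = -6 + 0 = -6)
r(8)*(-53 + 137) = -6*(-53 + 137) = -6*84 = -504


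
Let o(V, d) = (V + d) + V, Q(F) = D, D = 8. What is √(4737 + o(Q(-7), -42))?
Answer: √4711 ≈ 68.637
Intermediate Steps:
Q(F) = 8
o(V, d) = d + 2*V
√(4737 + o(Q(-7), -42)) = √(4737 + (-42 + 2*8)) = √(4737 + (-42 + 16)) = √(4737 - 26) = √4711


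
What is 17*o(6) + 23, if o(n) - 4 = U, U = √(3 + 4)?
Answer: 91 + 17*√7 ≈ 135.98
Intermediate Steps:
U = √7 ≈ 2.6458
o(n) = 4 + √7
17*o(6) + 23 = 17*(4 + √7) + 23 = (68 + 17*√7) + 23 = 91 + 17*√7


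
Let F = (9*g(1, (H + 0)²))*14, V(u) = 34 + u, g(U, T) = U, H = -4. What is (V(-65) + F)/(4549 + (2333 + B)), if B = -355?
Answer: 95/6527 ≈ 0.014555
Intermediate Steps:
F = 126 (F = (9*1)*14 = 9*14 = 126)
(V(-65) + F)/(4549 + (2333 + B)) = ((34 - 65) + 126)/(4549 + (2333 - 355)) = (-31 + 126)/(4549 + 1978) = 95/6527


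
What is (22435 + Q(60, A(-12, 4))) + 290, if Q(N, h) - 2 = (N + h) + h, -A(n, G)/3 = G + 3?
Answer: 22745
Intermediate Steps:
A(n, G) = -9 - 3*G (A(n, G) = -3*(G + 3) = -3*(3 + G) = -9 - 3*G)
Q(N, h) = 2 + N + 2*h (Q(N, h) = 2 + ((N + h) + h) = 2 + (N + 2*h) = 2 + N + 2*h)
(22435 + Q(60, A(-12, 4))) + 290 = (22435 + (2 + 60 + 2*(-9 - 3*4))) + 290 = (22435 + (2 + 60 + 2*(-9 - 12))) + 290 = (22435 + (2 + 60 + 2*(-21))) + 290 = (22435 + (2 + 60 - 42)) + 290 = (22435 + 20) + 290 = 22455 + 290 = 22745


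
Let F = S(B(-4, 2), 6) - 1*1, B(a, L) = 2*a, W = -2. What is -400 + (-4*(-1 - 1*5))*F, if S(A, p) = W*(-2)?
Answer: -328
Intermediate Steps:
S(A, p) = 4 (S(A, p) = -2*(-2) = 4)
F = 3 (F = 4 - 1*1 = 4 - 1 = 3)
-400 + (-4*(-1 - 1*5))*F = -400 - 4*(-1 - 1*5)*3 = -400 - 4*(-1 - 5)*3 = -400 - 4*(-6)*3 = -400 + 24*3 = -400 + 72 = -328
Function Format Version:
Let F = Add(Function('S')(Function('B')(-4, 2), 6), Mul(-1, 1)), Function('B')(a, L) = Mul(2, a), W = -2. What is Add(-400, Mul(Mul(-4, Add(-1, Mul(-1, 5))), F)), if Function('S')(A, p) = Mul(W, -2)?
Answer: -328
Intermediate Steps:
Function('S')(A, p) = 4 (Function('S')(A, p) = Mul(-2, -2) = 4)
F = 3 (F = Add(4, Mul(-1, 1)) = Add(4, -1) = 3)
Add(-400, Mul(Mul(-4, Add(-1, Mul(-1, 5))), F)) = Add(-400, Mul(Mul(-4, Add(-1, Mul(-1, 5))), 3)) = Add(-400, Mul(Mul(-4, Add(-1, -5)), 3)) = Add(-400, Mul(Mul(-4, -6), 3)) = Add(-400, Mul(24, 3)) = Add(-400, 72) = -328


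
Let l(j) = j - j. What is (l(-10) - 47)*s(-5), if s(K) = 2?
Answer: -94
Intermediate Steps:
l(j) = 0
(l(-10) - 47)*s(-5) = (0 - 47)*2 = -47*2 = -94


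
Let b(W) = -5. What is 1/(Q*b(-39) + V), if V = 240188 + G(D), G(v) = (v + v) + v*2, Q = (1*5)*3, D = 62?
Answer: 1/240361 ≈ 4.1604e-6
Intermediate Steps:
Q = 15 (Q = 5*3 = 15)
G(v) = 4*v (G(v) = 2*v + 2*v = 4*v)
V = 240436 (V = 240188 + 4*62 = 240188 + 248 = 240436)
1/(Q*b(-39) + V) = 1/(15*(-5) + 240436) = 1/(-75 + 240436) = 1/240361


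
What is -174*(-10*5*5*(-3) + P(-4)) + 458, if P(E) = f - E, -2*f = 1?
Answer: -130651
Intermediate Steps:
f = -½ (f = -½*1 = -½ ≈ -0.50000)
P(E) = -½ - E
-174*(-10*5*5*(-3) + P(-4)) + 458 = -174*(-10*5*5*(-3) + (-½ - 1*(-4))) + 458 = -174*(-250*(-3) + (-½ + 4)) + 458 = -174*(-10*(-75) + 7/2) + 458 = -174*(750 + 7/2) + 458 = -174*1507/2 + 458 = -131109 + 458 = -130651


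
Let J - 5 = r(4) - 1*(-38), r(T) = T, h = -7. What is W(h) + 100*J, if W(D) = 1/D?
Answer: 32899/7 ≈ 4699.9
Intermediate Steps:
J = 47 (J = 5 + (4 - 1*(-38)) = 5 + (4 + 38) = 5 + 42 = 47)
W(h) + 100*J = 1/(-7) + 100*47 = -1/7 + 4700 = 32899/7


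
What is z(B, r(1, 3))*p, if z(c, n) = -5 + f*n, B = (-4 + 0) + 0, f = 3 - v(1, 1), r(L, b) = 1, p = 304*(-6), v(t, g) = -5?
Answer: -5472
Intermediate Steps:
p = -1824
f = 8 (f = 3 - 1*(-5) = 3 + 5 = 8)
B = -4 (B = -4 + 0 = -4)
z(c, n) = -5 + 8*n
z(B, r(1, 3))*p = (-5 + 8*1)*(-1824) = (-5 + 8)*(-1824) = 3*(-1824) = -5472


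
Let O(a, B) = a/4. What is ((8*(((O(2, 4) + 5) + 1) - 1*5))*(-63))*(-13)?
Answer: 9828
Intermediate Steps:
O(a, B) = a/4 (O(a, B) = a*(¼) = a/4)
((8*(((O(2, 4) + 5) + 1) - 1*5))*(-63))*(-13) = ((8*((((¼)*2 + 5) + 1) - 1*5))*(-63))*(-13) = ((8*(((½ + 5) + 1) - 5))*(-63))*(-13) = ((8*((11/2 + 1) - 5))*(-63))*(-13) = ((8*(13/2 - 5))*(-63))*(-13) = ((8*(3/2))*(-63))*(-13) = (12*(-63))*(-13) = -756*(-13) = 9828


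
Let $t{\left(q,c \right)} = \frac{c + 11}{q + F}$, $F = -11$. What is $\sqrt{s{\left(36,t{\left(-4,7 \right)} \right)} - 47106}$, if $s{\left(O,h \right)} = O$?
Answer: $3 i \sqrt{5230} \approx 216.96 i$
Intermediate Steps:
$t{\left(q,c \right)} = \frac{11 + c}{-11 + q}$ ($t{\left(q,c \right)} = \frac{c + 11}{q - 11} = \frac{11 + c}{-11 + q}$)
$\sqrt{s{\left(36,t{\left(-4,7 \right)} \right)} - 47106} = \sqrt{36 - 47106} = \sqrt{-47070} = 3 i \sqrt{5230}$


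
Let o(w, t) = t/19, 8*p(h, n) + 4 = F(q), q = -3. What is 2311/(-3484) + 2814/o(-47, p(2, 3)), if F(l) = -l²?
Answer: -8817955/268 ≈ -32903.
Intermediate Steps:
p(h, n) = -13/8 (p(h, n) = -½ + (-1*(-3)²)/8 = -½ + (-1*9)/8 = -½ + (⅛)*(-9) = -½ - 9/8 = -13/8)
o(w, t) = t/19 (o(w, t) = t*(1/19) = t/19)
2311/(-3484) + 2814/o(-47, p(2, 3)) = 2311/(-3484) + 2814/(((1/19)*(-13/8))) = 2311*(-1/3484) + 2814/(-13/152) = -2311/3484 + 2814*(-152/13) = -2311/3484 - 427728/13 = -8817955/268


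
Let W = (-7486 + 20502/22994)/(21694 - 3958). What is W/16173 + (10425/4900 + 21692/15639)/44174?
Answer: 124352445358530197/2325740989970180991663 ≈ 5.3468e-5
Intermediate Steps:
W = -86056291/203910792 (W = (-7486 + 20502*(1/22994))/17736 = (-7486 + 10251/11497)*(1/17736) = -86056291/11497*1/17736 = -86056291/203910792 ≈ -0.42203)
W/16173 + (10425/4900 + 21692/15639)/44174 = -86056291/203910792/16173 + (10425/4900 + 21692/15639)/44174 = -86056291/203910792*1/16173 + (10425*(1/4900) + 21692*(1/15639))*(1/44174) = -86056291/3297849239016 + (417/196 + 21692/15639)*(1/44174) = -86056291/3297849239016 + (10773095/3065244)*(1/44174) = -86056291/3297849239016 + 10773095/135404088456 = 124352445358530197/2325740989970180991663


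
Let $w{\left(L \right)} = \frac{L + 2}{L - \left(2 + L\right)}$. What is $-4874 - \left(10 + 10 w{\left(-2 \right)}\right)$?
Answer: $-4884$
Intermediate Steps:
$w{\left(L \right)} = -1 - \frac{L}{2}$ ($w{\left(L \right)} = \frac{2 + L}{-2} = \left(2 + L\right) \left(- \frac{1}{2}\right) = -1 - \frac{L}{2}$)
$-4874 - \left(10 + 10 w{\left(-2 \right)}\right) = -4874 - \left(10 + 10 \left(-1 - -1\right)\right) = -4874 - \left(10 + 10 \left(-1 + 1\right)\right) = -4874 - 10 = -4884$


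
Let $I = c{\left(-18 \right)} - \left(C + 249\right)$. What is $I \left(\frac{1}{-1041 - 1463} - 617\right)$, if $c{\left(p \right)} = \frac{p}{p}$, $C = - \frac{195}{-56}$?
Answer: $\frac{21757798427}{140224} \approx 1.5516 \cdot 10^{5}$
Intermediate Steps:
$C = \frac{195}{56}$ ($C = \left(-195\right) \left(- \frac{1}{56}\right) = \frac{195}{56} \approx 3.4821$)
$c{\left(p \right)} = 1$
$I = - \frac{14083}{56}$ ($I = 1 - \left(\frac{195}{56} + 249\right) = 1 - \frac{14139}{56} = - \frac{14083}{56} \approx -251.48$)
$I \left(\frac{1}{-1041 - 1463} - 617\right) = - \frac{14083 \left(\frac{1}{-1041 - 1463} - 617\right)}{56} = - \frac{14083 \left(\frac{1}{-2504} - 617\right)}{56} = - \frac{14083 \left(- \frac{1}{2504} - 617\right)}{56} = \left(- \frac{14083}{56}\right) \left(- \frac{1544969}{2504}\right) = \frac{21757798427}{140224}$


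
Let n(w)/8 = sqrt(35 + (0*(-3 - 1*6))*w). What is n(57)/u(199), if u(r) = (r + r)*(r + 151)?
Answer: 2*sqrt(35)/34825 ≈ 0.00033976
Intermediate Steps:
u(r) = 2*r*(151 + r) (u(r) = (2*r)*(151 + r) = 2*r*(151 + r))
n(w) = 8*sqrt(35) (n(w) = 8*sqrt(35 + (0*(-3 - 1*6))*w) = 8*sqrt(35 + (0*(-3 - 6))*w) = 8*sqrt(35 + (0*(-9))*w) = 8*sqrt(35 + 0*w) = 8*sqrt(35 + 0) = 8*sqrt(35))
n(57)/u(199) = (8*sqrt(35))/((2*199*(151 + 199))) = (8*sqrt(35))/((2*199*350)) = (8*sqrt(35))/139300 = (8*sqrt(35))*(1/139300) = 2*sqrt(35)/34825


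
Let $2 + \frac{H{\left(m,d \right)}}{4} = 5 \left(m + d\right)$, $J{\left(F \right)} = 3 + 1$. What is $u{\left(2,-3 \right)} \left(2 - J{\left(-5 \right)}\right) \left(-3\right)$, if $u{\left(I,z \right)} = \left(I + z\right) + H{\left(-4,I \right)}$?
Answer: $-294$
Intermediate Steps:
$J{\left(F \right)} = 4$
$H{\left(m,d \right)} = -8 + 20 d + 20 m$ ($H{\left(m,d \right)} = -8 + 4 \cdot 5 \left(m + d\right) = -8 + 4 \cdot 5 \left(d + m\right) = -8 + 4 \left(5 d + 5 m\right) = -8 + \left(20 d + 20 m\right) = -8 + 20 d + 20 m$)
$u{\left(I,z \right)} = -88 + z + 21 I$ ($u{\left(I,z \right)} = \left(I + z\right) + \left(-8 + 20 I + 20 \left(-4\right)\right) = \left(I + z\right) - \left(88 - 20 I\right) = \left(I + z\right) + \left(-88 + 20 I\right) = -88 + z + 21 I$)
$u{\left(2,-3 \right)} \left(2 - J{\left(-5 \right)}\right) \left(-3\right) = \left(-88 - 3 + 21 \cdot 2\right) \left(2 - 4\right) \left(-3\right) = \left(-88 - 3 + 42\right) \left(2 - 4\right) \left(-3\right) = \left(-49\right) \left(-2\right) \left(-3\right) = 98 \left(-3\right) = -294$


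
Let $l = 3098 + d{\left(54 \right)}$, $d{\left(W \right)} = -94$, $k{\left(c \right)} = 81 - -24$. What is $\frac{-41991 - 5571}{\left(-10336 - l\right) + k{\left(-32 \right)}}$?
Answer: $\frac{47562}{13235} \approx 3.5937$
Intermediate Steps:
$k{\left(c \right)} = 105$ ($k{\left(c \right)} = 81 + 24 = 105$)
$l = 3004$ ($l = 3098 - 94 = 3004$)
$\frac{-41991 - 5571}{\left(-10336 - l\right) + k{\left(-32 \right)}} = \frac{-41991 - 5571}{\left(-10336 - 3004\right) + 105} = - \frac{47562}{\left(-10336 - 3004\right) + 105} = - \frac{47562}{-13340 + 105} = - \frac{47562}{-13235} = \left(-47562\right) \left(- \frac{1}{13235}\right) = \frac{47562}{13235}$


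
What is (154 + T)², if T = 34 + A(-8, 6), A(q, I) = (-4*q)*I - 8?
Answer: 138384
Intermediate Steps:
A(q, I) = -8 - 4*I*q (A(q, I) = -4*I*q - 8 = -8 - 4*I*q)
T = 218 (T = 34 + (-8 - 4*6*(-8)) = 34 + (-8 + 192) = 34 + 184 = 218)
(154 + T)² = (154 + 218)² = 372² = 138384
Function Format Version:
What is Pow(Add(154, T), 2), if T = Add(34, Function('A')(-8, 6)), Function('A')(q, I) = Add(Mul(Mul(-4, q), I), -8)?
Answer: 138384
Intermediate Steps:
Function('A')(q, I) = Add(-8, Mul(-4, I, q)) (Function('A')(q, I) = Add(Mul(-4, I, q), -8) = Add(-8, Mul(-4, I, q)))
T = 218 (T = Add(34, Add(-8, Mul(-4, 6, -8))) = Add(34, Add(-8, 192)) = Add(34, 184) = 218)
Pow(Add(154, T), 2) = Pow(Add(154, 218), 2) = Pow(372, 2) = 138384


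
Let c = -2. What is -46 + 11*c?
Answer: -68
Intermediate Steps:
-46 + 11*c = -46 + 11*(-2) = -46 - 22 = -68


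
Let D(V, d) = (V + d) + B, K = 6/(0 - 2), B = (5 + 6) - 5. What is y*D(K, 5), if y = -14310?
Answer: -114480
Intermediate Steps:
B = 6 (B = 11 - 5 = 6)
K = -3 (K = 6/(-2) = -½*6 = -3)
D(V, d) = 6 + V + d (D(V, d) = (V + d) + 6 = 6 + V + d)
y*D(K, 5) = -14310*(6 - 3 + 5) = -14310*8 = -114480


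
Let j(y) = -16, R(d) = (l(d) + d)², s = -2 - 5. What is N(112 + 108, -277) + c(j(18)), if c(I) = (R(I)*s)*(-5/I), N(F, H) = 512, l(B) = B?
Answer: -1728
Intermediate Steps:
s = -7
R(d) = 4*d² (R(d) = (d + d)² = (2*d)² = 4*d²)
c(I) = 140*I (c(I) = ((4*I²)*(-7))*(-5/I) = (-28*I²)*(-5/I) = 140*I)
N(112 + 108, -277) + c(j(18)) = 512 + 140*(-16) = 512 - 2240 = -1728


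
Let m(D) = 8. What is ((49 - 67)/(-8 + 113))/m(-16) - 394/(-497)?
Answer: 7667/9940 ≈ 0.77133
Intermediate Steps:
((49 - 67)/(-8 + 113))/m(-16) - 394/(-497) = ((49 - 67)/(-8 + 113))/8 - 394/(-497) = -18/105*(⅛) - 394*(-1/497) = -18*1/105*(⅛) + 394/497 = -6/35*⅛ + 394/497 = -3/140 + 394/497 = 7667/9940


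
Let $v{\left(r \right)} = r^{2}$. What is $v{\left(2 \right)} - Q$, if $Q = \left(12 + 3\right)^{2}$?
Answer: $-221$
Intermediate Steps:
$Q = 225$ ($Q = 15^{2} = 225$)
$v{\left(2 \right)} - Q = 2^{2} - 225 = 4 - 225 = -221$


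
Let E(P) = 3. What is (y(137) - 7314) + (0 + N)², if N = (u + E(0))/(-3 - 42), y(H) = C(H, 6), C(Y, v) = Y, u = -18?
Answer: -64592/9 ≈ -7176.9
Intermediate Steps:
y(H) = H
N = ⅓ (N = (-18 + 3)/(-3 - 42) = -15/(-45) = -15*(-1/45) = ⅓ ≈ 0.33333)
(y(137) - 7314) + (0 + N)² = (137 - 7314) + (0 + ⅓)² = -7177 + (⅓)² = -7177 + ⅑ = -64592/9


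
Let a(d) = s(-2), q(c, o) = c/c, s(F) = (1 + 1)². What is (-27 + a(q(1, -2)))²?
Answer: 529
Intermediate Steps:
s(F) = 4 (s(F) = 2² = 4)
q(c, o) = 1
a(d) = 4
(-27 + a(q(1, -2)))² = (-27 + 4)² = (-23)² = 529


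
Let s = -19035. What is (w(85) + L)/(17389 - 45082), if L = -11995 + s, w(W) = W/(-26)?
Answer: 268955/240006 ≈ 1.1206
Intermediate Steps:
w(W) = -W/26 (w(W) = W*(-1/26) = -W/26)
L = -31030 (L = -11995 - 19035 = -31030)
(w(85) + L)/(17389 - 45082) = (-1/26*85 - 31030)/(17389 - 45082) = (-85/26 - 31030)/(-27693) = -806865/26*(-1/27693) = 268955/240006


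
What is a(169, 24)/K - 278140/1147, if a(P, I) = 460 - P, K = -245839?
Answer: -68377993237/281977333 ≈ -242.49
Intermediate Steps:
a(169, 24)/K - 278140/1147 = (460 - 1*169)/(-245839) - 278140/1147 = (460 - 169)*(-1/245839) - 278140*1/1147 = 291*(-1/245839) - 278140/1147 = -291/245839 - 278140/1147 = -68377993237/281977333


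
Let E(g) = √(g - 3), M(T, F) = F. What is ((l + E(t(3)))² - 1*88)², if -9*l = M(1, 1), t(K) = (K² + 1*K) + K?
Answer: 37887913/6561 + 49240*√3/729 ≈ 5891.7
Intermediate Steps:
t(K) = K² + 2*K (t(K) = (K² + K) + K = (K + K²) + K = K² + 2*K)
E(g) = √(-3 + g)
l = -⅑ (l = -⅑*1 = -⅑ ≈ -0.11111)
((l + E(t(3)))² - 1*88)² = ((-⅑ + √(-3 + 3*(2 + 3)))² - 1*88)² = ((-⅑ + √(-3 + 3*5))² - 88)² = ((-⅑ + √(-3 + 15))² - 88)² = ((-⅑ + √12)² - 88)² = ((-⅑ + 2*√3)² - 88)² = (-88 + (-⅑ + 2*√3)²)²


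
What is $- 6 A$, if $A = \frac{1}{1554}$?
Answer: $- \frac{1}{259} \approx -0.003861$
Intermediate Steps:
$A = \frac{1}{1554} \approx 0.0006435$
$- 6 A = \left(-6\right) \frac{1}{1554} = - \frac{1}{259}$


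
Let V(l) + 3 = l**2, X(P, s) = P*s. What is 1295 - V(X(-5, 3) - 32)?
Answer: -911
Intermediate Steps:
V(l) = -3 + l**2
1295 - V(X(-5, 3) - 32) = 1295 - (-3 + (-5*3 - 32)**2) = 1295 - (-3 + (-15 - 32)**2) = 1295 - (-3 + (-47)**2) = 1295 - (-3 + 2209) = 1295 - 1*2206 = 1295 - 2206 = -911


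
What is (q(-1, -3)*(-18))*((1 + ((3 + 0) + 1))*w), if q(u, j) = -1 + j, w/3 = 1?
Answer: 1080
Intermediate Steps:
w = 3 (w = 3*1 = 3)
(q(-1, -3)*(-18))*((1 + ((3 + 0) + 1))*w) = ((-1 - 3)*(-18))*((1 + ((3 + 0) + 1))*3) = (-4*(-18))*((1 + (3 + 1))*3) = 72*((1 + 4)*3) = 72*(5*3) = 72*15 = 1080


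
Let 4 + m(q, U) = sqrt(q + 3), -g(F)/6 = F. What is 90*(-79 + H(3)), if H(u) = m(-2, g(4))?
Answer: -7380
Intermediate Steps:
g(F) = -6*F
m(q, U) = -4 + sqrt(3 + q) (m(q, U) = -4 + sqrt(q + 3) = -4 + sqrt(3 + q))
H(u) = -3 (H(u) = -4 + sqrt(3 - 2) = -4 + sqrt(1) = -4 + 1 = -3)
90*(-79 + H(3)) = 90*(-79 - 3) = 90*(-82) = -7380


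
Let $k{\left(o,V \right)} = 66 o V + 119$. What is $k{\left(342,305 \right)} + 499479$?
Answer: $7384058$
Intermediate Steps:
$k{\left(o,V \right)} = 119 + 66 V o$ ($k{\left(o,V \right)} = 66 V o + 119 = 119 + 66 V o$)
$k{\left(342,305 \right)} + 499479 = \left(119 + 66 \cdot 305 \cdot 342\right) + 499479 = \left(119 + 6884460\right) + 499479 = 6884579 + 499479 = 7384058$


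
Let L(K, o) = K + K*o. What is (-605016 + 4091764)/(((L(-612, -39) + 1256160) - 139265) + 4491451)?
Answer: 1743374/2815801 ≈ 0.61914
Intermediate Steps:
(-605016 + 4091764)/(((L(-612, -39) + 1256160) - 139265) + 4491451) = (-605016 + 4091764)/(((-612*(1 - 39) + 1256160) - 139265) + 4491451) = 3486748/(((-612*(-38) + 1256160) - 139265) + 4491451) = 3486748/(((23256 + 1256160) - 139265) + 4491451) = 3486748/((1279416 - 139265) + 4491451) = 3486748/(1140151 + 4491451) = 3486748/5631602 = 3486748*(1/5631602) = 1743374/2815801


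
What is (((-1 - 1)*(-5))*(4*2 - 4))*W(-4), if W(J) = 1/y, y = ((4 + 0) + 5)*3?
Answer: 40/27 ≈ 1.4815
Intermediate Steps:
y = 27 (y = (4 + 5)*3 = 9*3 = 27)
W(J) = 1/27
(((-1 - 1)*(-5))*(4*2 - 4))*W(-4) = (((-1 - 1)*(-5))*(4*2 - 4))*(1/27) = ((-2*(-5))*(8 - 4))*(1/27) = (10*4)*(1/27) = 40*(1/27) = 40/27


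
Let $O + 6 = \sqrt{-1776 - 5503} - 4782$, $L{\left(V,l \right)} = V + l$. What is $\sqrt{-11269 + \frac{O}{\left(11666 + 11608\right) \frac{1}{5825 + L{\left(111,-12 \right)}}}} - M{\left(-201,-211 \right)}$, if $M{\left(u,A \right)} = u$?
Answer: $201 + \frac{\sqrt{-187897995837 + 3829866 i \sqrt{7279}}}{3879} \approx 201.1 + 111.75 i$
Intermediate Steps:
$O = -4788 + i \sqrt{7279}$ ($O = -6 + \left(\sqrt{-1776 - 5503} - 4782\right) = -6 - \left(4782 - \sqrt{-7279}\right) = -6 - \left(4782 - i \sqrt{7279}\right) = -4788 + i \sqrt{7279} \approx -4788.0 + 85.317 i$)
$\sqrt{-11269 + \frac{O}{\left(11666 + 11608\right) \frac{1}{5825 + L{\left(111,-12 \right)}}}} - M{\left(-201,-211 \right)} = \sqrt{-11269 + \frac{-4788 + i \sqrt{7279}}{\left(11666 + 11608\right) \frac{1}{5825 + \left(111 - 12\right)}}} - -201 = \sqrt{-11269 + \frac{-4788 + i \sqrt{7279}}{23274 \frac{1}{5825 + 99}}} + 201 = \sqrt{-11269 + \frac{-4788 + i \sqrt{7279}}{23274 \cdot \frac{1}{5924}}} + 201 = \sqrt{-11269 + \frac{-4788 + i \sqrt{7279}}{\frac{11637}{2962}}} + 201 = \sqrt{-11269 + \left(-4788 + i \sqrt{7279}\right) \frac{2962}{11637}} + 201 = \sqrt{-11269 - \left(\frac{1575784}{1293} - \frac{2962 i \sqrt{7279}}{11637}\right)} + 201 = \sqrt{- \frac{16146601}{1293} + \frac{2962 i \sqrt{7279}}{11637}} + 201 = 201 + \sqrt{- \frac{16146601}{1293} + \frac{2962 i \sqrt{7279}}{11637}}$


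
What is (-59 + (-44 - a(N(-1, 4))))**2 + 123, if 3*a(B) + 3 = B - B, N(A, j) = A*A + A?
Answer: 10527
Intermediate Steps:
N(A, j) = A + A**2 (N(A, j) = A**2 + A = A + A**2)
a(B) = -1 (a(B) = -1 + (B - B)/3 = -1 + (1/3)*0 = -1 + 0 = -1)
(-59 + (-44 - a(N(-1, 4))))**2 + 123 = (-59 + (-44 - 1*(-1)))**2 + 123 = (-59 + (-44 + 1))**2 + 123 = (-59 - 43)**2 + 123 = (-102)**2 + 123 = 10404 + 123 = 10527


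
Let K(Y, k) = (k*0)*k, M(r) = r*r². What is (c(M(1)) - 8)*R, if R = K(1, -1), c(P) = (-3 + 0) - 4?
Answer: 0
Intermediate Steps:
M(r) = r³
c(P) = -7 (c(P) = -3 - 4 = -7)
K(Y, k) = 0 (K(Y, k) = 0*k = 0)
R = 0
(c(M(1)) - 8)*R = (-7 - 8)*0 = -15*0 = 0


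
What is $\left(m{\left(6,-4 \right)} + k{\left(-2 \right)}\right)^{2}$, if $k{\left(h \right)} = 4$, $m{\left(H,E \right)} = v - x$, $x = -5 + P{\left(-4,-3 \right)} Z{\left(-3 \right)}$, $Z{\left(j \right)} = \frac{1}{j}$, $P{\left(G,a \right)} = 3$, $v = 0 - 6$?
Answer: $16$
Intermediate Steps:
$v = -6$ ($v = 0 - 6 = -6$)
$x = -6$ ($x = -5 + \frac{3}{-3} = -5 + 3 \left(- \frac{1}{3}\right) = -5 - 1 = -6$)
$m{\left(H,E \right)} = 0$ ($m{\left(H,E \right)} = -6 - -6 = -6 + 6 = 0$)
$\left(m{\left(6,-4 \right)} + k{\left(-2 \right)}\right)^{2} = \left(0 + 4\right)^{2} = 4^{2} = 16$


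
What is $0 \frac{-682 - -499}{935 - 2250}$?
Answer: $0$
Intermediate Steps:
$0 \frac{-682 - -499}{935 - 2250} = 0 \frac{-682 + \left(-13 + 512\right)}{-1315} = 0 \left(-682 + 499\right) \left(- \frac{1}{1315}\right) = 0 \left(\left(-183\right) \left(- \frac{1}{1315}\right)\right) = 0 \cdot \frac{183}{1315} = 0$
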